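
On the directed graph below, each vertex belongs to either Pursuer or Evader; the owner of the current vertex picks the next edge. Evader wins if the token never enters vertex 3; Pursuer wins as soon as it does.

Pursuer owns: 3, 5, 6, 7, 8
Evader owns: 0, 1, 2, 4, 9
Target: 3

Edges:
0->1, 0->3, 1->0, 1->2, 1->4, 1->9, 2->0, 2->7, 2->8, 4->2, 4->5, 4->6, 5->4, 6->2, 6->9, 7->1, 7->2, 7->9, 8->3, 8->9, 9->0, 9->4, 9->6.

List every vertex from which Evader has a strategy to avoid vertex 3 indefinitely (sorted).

0, 1, 2, 4, 5, 6, 7, 9

A0 = {3}
A1: add {8} — 8 (Pursuer) has 8→3.
A2 = A1; e.g. 0 (Evader) can still go to 1. Fixed point.
Pursuer's attractor = {3, 8}; Evader avoids the target exactly from the complement.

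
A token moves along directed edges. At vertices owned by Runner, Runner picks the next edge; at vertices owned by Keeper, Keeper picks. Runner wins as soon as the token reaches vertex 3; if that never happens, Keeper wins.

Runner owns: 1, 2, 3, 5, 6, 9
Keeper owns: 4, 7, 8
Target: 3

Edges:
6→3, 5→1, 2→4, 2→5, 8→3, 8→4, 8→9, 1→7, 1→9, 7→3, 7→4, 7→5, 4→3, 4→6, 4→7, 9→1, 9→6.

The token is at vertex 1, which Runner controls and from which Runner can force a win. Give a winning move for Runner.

9

A0 = {3}
A1: add {6} — 6 (Runner) has 6→3.
A2: add {9} — 9 (Runner) has 9→6.
A3: add {1} — 1 (Runner) has 1→9.
A4: add {5} — 5 (Runner) has 5→1.
A5: add {2} — 2 (Runner) has 2→5.
A6 = A5; e.g. 4 (Keeper) can still go to 7. Fixed point.
From 1, successor 9 is in the attractor (rank 2); the other successor 7 is not.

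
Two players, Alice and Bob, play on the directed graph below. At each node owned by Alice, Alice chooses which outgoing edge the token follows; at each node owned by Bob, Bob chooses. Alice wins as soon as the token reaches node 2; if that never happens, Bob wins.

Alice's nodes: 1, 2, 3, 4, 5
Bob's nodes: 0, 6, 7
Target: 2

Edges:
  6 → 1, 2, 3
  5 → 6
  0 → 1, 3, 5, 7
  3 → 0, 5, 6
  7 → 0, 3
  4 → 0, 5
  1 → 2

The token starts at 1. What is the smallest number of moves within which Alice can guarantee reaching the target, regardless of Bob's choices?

1

A0 = {2}
A1: add {1} — 1 (Alice) has 1→2.
A2 = A1; e.g. 0 (Bob) can still go to 3. Fixed point.
1 enters the attractor at level 1, so Alice can force the target in 1 move from there.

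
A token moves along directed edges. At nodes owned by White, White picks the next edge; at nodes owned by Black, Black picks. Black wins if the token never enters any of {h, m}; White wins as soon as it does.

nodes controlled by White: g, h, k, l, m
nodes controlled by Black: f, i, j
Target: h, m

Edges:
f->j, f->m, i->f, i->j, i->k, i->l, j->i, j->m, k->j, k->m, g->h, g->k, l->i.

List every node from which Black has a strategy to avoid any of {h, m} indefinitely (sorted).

f, i, j, l

A0 = {h, m}
A1: add {g, k} — g (White) has g→h; k (White) has k→m.
A2 = A1; e.g. f (Black) can still go to j. Fixed point.
White's attractor = {g, h, k, m}; Black avoids the target exactly from the complement.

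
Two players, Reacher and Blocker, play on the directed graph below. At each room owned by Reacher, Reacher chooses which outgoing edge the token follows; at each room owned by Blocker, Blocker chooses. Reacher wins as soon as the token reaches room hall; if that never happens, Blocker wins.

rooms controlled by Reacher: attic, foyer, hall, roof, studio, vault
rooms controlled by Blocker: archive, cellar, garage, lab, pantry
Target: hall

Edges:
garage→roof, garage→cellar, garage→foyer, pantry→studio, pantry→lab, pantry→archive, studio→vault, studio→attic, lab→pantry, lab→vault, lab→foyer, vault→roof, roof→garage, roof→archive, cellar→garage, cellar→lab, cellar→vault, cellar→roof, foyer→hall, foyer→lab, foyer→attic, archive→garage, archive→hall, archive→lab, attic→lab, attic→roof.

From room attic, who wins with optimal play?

A0 = {hall}
A1: add {foyer} — foyer (Reacher) has foyer→hall.
A2 = A1; e.g. garage (Blocker) can still go to roof. Fixed point.
attic never enters the attractor, so Blocker can avoid the target forever.

Blocker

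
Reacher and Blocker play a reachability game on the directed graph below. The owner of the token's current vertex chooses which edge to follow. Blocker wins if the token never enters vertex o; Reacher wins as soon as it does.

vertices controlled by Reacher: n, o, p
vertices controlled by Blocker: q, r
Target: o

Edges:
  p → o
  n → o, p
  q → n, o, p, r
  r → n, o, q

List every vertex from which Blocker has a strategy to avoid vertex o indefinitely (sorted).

A0 = {o}
A1: add {n, p} — n (Reacher) has n→o; p (Reacher) has p→o.
A2 = A1; e.g. q (Blocker) can still go to r. Fixed point.
Reacher's attractor = {n, o, p}; Blocker avoids the target exactly from the complement.

q, r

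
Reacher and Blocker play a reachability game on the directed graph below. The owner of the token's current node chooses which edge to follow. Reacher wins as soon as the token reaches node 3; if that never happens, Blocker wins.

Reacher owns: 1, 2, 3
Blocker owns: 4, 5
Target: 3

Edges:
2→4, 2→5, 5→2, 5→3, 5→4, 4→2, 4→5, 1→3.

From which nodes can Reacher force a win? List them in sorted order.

1, 3

A0 = {3}
A1: add {1} — 1 (Reacher) has 1→3.
A2 = A1; e.g. 2 (Reacher) has no edge into A1. Fixed point.
Reacher's winning region = {1, 3}.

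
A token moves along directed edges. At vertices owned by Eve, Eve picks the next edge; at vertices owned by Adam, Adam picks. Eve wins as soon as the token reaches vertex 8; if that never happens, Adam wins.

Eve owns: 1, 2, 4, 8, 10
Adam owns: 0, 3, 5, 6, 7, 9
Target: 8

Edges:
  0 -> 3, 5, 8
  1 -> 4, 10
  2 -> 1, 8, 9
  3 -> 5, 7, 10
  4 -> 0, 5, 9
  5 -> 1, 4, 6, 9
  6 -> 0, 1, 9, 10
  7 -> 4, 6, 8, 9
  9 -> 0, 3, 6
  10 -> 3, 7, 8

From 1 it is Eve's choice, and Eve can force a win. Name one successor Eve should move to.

A0 = {8}
A1: add {2, 10} — 2 (Eve) has 2→8; 10 (Eve) has 10→8.
A2: add {1} — 1 (Eve) has 1→10.
A3 = A2; e.g. 0 (Adam) can still go to 3. Fixed point.
From 1, successor 10 is in the attractor (rank 1); the other successor 4 is not.

10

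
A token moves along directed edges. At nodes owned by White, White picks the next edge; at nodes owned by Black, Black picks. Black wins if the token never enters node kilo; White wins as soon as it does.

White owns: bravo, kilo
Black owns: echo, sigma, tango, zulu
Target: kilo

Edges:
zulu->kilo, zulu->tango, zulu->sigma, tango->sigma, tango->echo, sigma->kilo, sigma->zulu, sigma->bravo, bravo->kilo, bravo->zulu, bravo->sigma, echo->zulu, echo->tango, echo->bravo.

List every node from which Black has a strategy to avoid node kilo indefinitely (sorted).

A0 = {kilo}
A1: add {bravo} — bravo (White) has bravo→kilo.
A2 = A1; e.g. zulu (Black) can still go to tango. Fixed point.
White's attractor = {bravo, kilo}; Black avoids the target exactly from the complement.

echo, sigma, tango, zulu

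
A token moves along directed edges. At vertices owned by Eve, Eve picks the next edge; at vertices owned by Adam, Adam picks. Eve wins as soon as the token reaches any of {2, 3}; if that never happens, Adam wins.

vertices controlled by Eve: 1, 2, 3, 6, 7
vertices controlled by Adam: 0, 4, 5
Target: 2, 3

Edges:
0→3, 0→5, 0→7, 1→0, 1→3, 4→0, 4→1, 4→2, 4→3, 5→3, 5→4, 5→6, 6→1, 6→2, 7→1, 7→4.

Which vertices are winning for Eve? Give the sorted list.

A0 = {2, 3}
A1: add {1, 6} — 1 (Eve) has 1→3; 6 (Eve) has 6→2.
A2: add {7} — 7 (Eve) has 7→1.
A3 = A2; e.g. 0 (Adam) can still go to 5. Fixed point.
Eve's winning region = {1, 2, 3, 6, 7}.

1, 2, 3, 6, 7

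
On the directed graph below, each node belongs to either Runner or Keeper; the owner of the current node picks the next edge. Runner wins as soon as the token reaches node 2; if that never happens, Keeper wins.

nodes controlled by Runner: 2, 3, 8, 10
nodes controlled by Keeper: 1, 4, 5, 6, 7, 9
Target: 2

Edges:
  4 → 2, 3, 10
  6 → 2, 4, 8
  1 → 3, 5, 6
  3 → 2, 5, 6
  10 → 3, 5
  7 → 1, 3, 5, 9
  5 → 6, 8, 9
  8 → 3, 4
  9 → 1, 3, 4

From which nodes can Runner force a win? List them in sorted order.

A0 = {2}
A1: add {3} — 3 (Runner) has 3→2.
A2: add {8, 10} — 8 (Runner) has 8→3; 10 (Runner) has 10→3.
A3: add {4} — 4 (Keeper): all of {2, 3, 10} already in.
A4: add {6} — 6 (Keeper): all of {2, 4, 8} already in.
A5 = A4; e.g. 1 (Keeper) can still go to 5. Fixed point.
Runner's winning region = {2, 3, 4, 6, 8, 10}.

2, 3, 4, 6, 8, 10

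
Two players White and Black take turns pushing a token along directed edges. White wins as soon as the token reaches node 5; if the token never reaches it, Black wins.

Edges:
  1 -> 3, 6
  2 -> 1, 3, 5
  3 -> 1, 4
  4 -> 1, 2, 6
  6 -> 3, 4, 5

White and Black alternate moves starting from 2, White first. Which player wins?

White

Track states (vertex, player-to-move).
A0 = {(5,White), (5,Black)}
A1: add {(2,White), (6,White)}.
(2,White) ∈ A1 ⇒ White forces the target.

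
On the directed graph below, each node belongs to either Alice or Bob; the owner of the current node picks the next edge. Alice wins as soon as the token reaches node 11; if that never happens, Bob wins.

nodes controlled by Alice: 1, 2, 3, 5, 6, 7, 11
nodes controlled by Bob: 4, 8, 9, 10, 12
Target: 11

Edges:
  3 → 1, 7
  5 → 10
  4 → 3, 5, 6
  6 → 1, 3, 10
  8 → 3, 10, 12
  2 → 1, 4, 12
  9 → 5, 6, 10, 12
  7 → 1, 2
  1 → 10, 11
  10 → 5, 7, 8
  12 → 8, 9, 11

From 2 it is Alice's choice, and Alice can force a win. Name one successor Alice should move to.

A0 = {11}
A1: add {1} — 1 (Alice) has 1→11.
A2: add {2, 3, 6, 7} — 2 (Alice) has 2→1; 3 (Alice) has 3→1; 6 (Alice) has 6→1; 7 (Alice) has 7→1.
A3 = A2; e.g. 4 (Bob) can still go to 5. Fixed point.
From 2, successor 1 is in the attractor (rank 1); the other successors 4, 12 are not.

1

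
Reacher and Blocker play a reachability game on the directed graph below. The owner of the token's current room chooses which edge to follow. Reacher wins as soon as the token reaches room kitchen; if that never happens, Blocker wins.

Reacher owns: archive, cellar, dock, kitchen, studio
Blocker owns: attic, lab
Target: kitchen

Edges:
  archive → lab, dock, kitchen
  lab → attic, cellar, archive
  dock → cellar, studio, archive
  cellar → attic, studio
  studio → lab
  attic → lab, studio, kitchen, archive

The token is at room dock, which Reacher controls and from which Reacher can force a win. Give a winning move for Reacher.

A0 = {kitchen}
A1: add {archive} — archive (Reacher) has archive→kitchen.
A2: add {dock} — dock (Reacher) has dock→archive.
A3 = A2; e.g. attic (Blocker) can still go to lab. Fixed point.
From dock, successor archive is in the attractor (rank 1); the other successors cellar, studio are not.

archive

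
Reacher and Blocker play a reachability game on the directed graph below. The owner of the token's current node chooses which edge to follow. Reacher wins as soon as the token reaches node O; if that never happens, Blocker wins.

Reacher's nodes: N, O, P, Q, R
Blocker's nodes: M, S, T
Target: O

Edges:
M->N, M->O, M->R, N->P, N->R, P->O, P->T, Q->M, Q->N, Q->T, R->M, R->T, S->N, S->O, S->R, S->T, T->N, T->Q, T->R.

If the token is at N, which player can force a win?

Reacher

A0 = {O}
A1: add {P} — P (Reacher) has P→O.
A2: add {N} — N (Reacher) has N→P.
N ∈ A2, so Reacher can force the target.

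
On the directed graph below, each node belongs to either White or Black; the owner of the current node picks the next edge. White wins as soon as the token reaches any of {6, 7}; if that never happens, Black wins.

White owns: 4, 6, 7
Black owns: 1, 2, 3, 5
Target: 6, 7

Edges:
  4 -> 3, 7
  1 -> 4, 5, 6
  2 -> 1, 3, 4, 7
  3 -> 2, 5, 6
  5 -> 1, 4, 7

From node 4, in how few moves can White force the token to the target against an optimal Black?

1

A0 = {6, 7}
A1: add {4} — 4 (White) has 4→7.
A2 = A1; e.g. 1 (Black) can still go to 5. Fixed point.
4 enters the attractor at level 1, so White can force the target in 1 move from there.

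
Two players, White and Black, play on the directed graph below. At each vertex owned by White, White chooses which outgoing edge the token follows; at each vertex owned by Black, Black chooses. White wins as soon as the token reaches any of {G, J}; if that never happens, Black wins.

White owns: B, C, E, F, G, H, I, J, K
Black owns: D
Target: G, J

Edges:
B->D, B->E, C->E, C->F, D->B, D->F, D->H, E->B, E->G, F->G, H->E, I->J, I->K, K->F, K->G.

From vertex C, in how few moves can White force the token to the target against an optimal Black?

A0 = {G, J}
A1: add {E, F, I, K} — E (White) has E→G; F (White) has F→G; I (White) has I→J; K (White) has K→G.
A2: add {B, C, H} — B (White) has B→E; C (White) has C→E; H (White) has H→E.
C enters the attractor at level 2, so White can force the target in 2 moves from there.

2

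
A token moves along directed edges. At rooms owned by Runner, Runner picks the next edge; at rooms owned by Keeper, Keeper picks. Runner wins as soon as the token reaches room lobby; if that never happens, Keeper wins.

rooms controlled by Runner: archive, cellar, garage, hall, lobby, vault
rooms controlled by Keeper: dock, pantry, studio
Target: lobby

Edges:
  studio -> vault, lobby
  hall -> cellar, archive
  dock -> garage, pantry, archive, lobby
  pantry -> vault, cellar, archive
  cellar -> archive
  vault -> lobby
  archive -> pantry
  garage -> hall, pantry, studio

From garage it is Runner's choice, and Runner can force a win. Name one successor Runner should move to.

A0 = {lobby}
A1: add {vault} — vault (Runner) has vault→lobby.
A2: add {studio} — studio (Keeper): all of {vault, lobby} already in.
A3: add {garage} — garage (Runner) has garage→studio.
A4 = A3; e.g. dock (Keeper) can still go to pantry. Fixed point.
From garage, successor studio is in the attractor (rank 2); the other successors hall, pantry are not.

studio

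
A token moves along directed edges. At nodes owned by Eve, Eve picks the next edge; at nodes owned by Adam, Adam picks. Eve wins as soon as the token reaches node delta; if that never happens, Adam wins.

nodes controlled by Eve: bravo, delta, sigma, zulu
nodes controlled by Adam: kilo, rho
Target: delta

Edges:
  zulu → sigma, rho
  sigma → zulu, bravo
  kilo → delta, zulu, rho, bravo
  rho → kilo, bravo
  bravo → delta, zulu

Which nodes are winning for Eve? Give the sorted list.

A0 = {delta}
A1: add {bravo} — bravo (Eve) has bravo→delta.
A2: add {sigma} — sigma (Eve) has sigma→bravo.
A3: add {zulu} — zulu (Eve) has zulu→sigma.
A4 = A3; e.g. kilo (Adam) can still go to rho. Fixed point.
Eve's winning region = {bravo, delta, sigma, zulu}.

bravo, delta, sigma, zulu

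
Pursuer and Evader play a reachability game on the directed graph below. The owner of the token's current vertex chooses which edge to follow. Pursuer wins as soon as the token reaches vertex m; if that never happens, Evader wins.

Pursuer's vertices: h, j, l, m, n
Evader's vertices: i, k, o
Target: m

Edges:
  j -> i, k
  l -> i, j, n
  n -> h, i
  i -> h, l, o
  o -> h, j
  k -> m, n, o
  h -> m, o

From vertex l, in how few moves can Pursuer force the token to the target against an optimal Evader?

A0 = {m}
A1: add {h} — h (Pursuer) has h→m.
A2: add {n} — n (Pursuer) has n→h.
A3: add {l} — l (Pursuer) has l→n.
A4 = A3; e.g. i (Evader) can still go to o. Fixed point.
l enters the attractor at level 3, so Pursuer can force the target in 3 moves from there.

3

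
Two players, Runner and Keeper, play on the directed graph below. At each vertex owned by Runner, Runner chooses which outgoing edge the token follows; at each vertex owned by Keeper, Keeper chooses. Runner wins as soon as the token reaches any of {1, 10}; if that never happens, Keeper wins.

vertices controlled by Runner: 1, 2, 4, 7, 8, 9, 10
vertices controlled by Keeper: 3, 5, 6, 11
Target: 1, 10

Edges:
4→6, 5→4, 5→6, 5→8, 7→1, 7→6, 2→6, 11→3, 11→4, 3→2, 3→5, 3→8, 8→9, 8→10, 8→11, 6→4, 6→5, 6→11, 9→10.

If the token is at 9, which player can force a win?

A0 = {1, 10}
A1: add {7, 8, 9} — 7 (Runner) has 7→1; 8 (Runner) has 8→10; 9 (Runner) has 9→10.
A2 = A1; e.g. 2 (Runner) has no edge into A1. Fixed point.
9 ∈ A1, so Runner can force the target.

Runner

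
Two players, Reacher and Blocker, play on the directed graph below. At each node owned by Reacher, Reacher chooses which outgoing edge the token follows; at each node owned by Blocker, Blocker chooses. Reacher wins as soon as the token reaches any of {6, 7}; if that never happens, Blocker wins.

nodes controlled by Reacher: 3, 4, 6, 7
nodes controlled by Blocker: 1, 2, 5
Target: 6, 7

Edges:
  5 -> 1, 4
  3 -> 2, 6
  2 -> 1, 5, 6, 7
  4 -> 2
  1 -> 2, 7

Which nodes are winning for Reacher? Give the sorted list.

A0 = {6, 7}
A1: add {3} — 3 (Reacher) has 3→6.
A2 = A1; e.g. 1 (Blocker) can still go to 2. Fixed point.
Reacher's winning region = {3, 6, 7}.

3, 6, 7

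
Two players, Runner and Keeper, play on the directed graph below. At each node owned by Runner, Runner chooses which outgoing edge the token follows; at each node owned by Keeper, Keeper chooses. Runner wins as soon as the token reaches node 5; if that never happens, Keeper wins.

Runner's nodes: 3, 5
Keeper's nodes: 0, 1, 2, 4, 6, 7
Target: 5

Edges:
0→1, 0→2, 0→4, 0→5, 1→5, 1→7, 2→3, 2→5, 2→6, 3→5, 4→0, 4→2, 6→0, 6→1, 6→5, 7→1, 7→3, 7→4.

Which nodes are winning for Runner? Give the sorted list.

3, 5

A0 = {5}
A1: add {3} — 3 (Runner) has 3→5.
A2 = A1; e.g. 0 (Keeper) can still go to 1. Fixed point.
Runner's winning region = {3, 5}.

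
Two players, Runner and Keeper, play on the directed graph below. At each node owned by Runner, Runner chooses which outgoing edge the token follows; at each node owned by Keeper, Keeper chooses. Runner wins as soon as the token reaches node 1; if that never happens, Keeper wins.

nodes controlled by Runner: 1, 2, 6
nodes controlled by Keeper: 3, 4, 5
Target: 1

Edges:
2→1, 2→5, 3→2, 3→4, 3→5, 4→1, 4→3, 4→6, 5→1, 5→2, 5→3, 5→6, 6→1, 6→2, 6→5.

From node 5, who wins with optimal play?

A0 = {1}
A1: add {2, 6} — 2 (Runner) has 2→1; 6 (Runner) has 6→1.
A2 = A1; e.g. 3 (Keeper) can still go to 4. Fixed point.
5 never enters the attractor, so Keeper can avoid the target forever.

Keeper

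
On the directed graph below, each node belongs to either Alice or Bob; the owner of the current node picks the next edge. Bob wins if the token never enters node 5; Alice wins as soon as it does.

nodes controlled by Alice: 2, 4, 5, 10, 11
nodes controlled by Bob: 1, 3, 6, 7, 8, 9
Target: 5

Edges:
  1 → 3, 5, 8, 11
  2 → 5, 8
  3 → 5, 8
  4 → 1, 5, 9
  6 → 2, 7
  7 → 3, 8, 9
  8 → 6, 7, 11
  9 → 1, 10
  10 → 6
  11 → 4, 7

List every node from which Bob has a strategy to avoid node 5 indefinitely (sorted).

1, 3, 6, 7, 8, 9, 10

A0 = {5}
A1: add {2, 4} — 2 (Alice) has 2→5; 4 (Alice) has 4→5.
A2: add {11} — 11 (Alice) has 11→4.
A3 = A2; e.g. 1 (Bob) can still go to 3. Fixed point.
Alice's attractor = {2, 4, 5, 11}; Bob avoids the target exactly from the complement.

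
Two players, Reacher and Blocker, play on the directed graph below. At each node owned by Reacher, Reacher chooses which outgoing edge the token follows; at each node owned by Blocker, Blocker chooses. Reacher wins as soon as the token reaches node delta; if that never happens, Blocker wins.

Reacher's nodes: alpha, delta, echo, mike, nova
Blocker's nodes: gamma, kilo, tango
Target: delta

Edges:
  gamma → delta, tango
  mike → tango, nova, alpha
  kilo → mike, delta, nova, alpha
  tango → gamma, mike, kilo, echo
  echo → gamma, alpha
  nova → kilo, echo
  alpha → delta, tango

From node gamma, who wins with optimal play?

A0 = {delta}
A1: add {alpha} — alpha (Reacher) has alpha→delta.
A2: add {echo, mike} — mike (Reacher) has mike→alpha; echo (Reacher) has echo→alpha.
A3: add {nova} — nova (Reacher) has nova→echo.
A4: add {kilo} — kilo (Blocker): all of {mike, delta, nova, alpha} already in.
A5 = A4; e.g. gamma (Blocker) can still go to tango. Fixed point.
gamma never enters the attractor, so Blocker can avoid the target forever.

Blocker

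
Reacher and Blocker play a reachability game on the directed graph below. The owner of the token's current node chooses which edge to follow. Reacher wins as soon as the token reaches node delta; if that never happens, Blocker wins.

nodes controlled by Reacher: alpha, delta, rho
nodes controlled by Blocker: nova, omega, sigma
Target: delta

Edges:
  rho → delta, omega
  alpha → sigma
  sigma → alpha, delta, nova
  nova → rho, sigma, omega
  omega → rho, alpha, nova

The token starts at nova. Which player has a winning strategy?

Blocker

A0 = {delta}
A1: add {rho} — rho (Reacher) has rho→delta.
A2 = A1; e.g. alpha (Reacher) has no edge into A1. Fixed point.
nova never enters the attractor, so Blocker can avoid the target forever.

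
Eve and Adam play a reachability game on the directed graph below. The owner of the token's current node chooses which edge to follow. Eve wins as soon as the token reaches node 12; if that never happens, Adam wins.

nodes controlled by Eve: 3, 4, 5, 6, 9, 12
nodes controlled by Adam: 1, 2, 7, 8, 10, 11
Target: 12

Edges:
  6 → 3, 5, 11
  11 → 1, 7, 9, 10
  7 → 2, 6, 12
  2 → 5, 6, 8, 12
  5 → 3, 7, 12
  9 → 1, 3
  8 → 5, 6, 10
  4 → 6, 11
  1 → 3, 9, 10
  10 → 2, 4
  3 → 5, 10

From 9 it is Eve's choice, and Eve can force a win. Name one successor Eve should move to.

A0 = {12}
A1: add {5} — 5 (Eve) has 5→12.
A2: add {3, 6} — 3 (Eve) has 3→5; 6 (Eve) has 6→5.
A3: add {4, 9} — 4 (Eve) has 4→6; 9 (Eve) has 9→3.
A4 = A3; e.g. 1 (Adam) can still go to 10. Fixed point.
From 9, successor 3 is in the attractor (rank 2); the other successor 1 is not.

3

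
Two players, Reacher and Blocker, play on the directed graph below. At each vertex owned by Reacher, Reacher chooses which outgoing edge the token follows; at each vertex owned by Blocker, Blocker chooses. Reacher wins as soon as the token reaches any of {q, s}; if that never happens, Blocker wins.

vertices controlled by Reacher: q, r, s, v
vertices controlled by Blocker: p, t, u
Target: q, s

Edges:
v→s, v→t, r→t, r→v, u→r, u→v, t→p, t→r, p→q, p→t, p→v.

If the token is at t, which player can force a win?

A0 = {q, s}
A1: add {v} — v (Reacher) has v→s.
A2: add {r} — r (Reacher) has r→v.
A3: add {u} — u (Blocker): all of {r, v} already in.
A4 = A3; e.g. p (Blocker) can still go to t. Fixed point.
t never enters the attractor, so Blocker can avoid the target forever.

Blocker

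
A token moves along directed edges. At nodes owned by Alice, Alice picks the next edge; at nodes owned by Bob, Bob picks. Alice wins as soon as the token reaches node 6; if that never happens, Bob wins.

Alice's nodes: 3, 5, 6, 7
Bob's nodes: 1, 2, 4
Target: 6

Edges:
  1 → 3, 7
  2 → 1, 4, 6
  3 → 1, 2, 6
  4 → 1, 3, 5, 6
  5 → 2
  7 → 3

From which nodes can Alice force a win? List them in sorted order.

A0 = {6}
A1: add {3} — 3 (Alice) has 3→6.
A2: add {7} — 7 (Alice) has 7→3.
A3: add {1} — 1 (Bob): all of {3, 7} already in.
A4 = A3; e.g. 2 (Bob) can still go to 4. Fixed point.
Alice's winning region = {1, 3, 6, 7}.

1, 3, 6, 7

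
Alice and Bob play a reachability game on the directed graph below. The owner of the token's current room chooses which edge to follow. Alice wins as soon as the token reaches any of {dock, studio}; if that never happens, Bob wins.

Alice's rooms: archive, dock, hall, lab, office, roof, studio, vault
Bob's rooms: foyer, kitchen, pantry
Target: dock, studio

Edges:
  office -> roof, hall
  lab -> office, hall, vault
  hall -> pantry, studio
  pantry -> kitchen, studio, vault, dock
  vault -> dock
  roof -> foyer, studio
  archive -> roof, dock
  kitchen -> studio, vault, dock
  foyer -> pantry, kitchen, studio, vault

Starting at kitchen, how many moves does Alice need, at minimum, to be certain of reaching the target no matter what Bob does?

A0 = {dock, studio}
A1: add {archive, hall, roof, vault} — archive (Alice) has archive→dock; roof (Alice) has roof→studio; hall (Alice) has hall→studio; vault (Alice) has vault→dock.
A2: add {kitchen, lab, office} — lab (Alice) has lab→hall; office (Alice) has office→roof; kitchen (Bob): all of {studio, vault, dock} already in.
kitchen enters the attractor at level 2, so Alice can force the target in 2 moves from there.

2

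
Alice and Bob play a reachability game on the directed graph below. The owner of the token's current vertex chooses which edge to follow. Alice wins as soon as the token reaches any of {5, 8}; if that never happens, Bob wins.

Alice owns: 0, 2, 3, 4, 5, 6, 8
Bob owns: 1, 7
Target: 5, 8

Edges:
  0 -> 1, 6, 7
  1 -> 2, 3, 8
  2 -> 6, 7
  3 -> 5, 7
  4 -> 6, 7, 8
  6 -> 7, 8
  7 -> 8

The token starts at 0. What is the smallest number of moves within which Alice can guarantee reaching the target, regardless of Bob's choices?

A0 = {5, 8}
A1: add {3, 4, 6, 7} — 3 (Alice) has 3→5; 4 (Alice) has 4→8; 6 (Alice) has 6→8; 7 (Bob): all of {8} already in.
A2: add {0, 2} — 0 (Alice) has 0→6; 2 (Alice) has 2→6.
0 enters the attractor at level 2, so Alice can force the target in 2 moves from there.

2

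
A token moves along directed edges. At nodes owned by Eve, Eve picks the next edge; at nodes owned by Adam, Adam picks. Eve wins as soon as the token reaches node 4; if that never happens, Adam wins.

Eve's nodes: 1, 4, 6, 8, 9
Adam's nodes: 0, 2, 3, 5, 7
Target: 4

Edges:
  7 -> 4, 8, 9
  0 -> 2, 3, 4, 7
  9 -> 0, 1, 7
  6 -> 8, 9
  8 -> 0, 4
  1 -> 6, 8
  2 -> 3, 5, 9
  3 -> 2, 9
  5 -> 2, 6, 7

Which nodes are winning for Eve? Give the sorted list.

A0 = {4}
A1: add {8} — 8 (Eve) has 8→4.
A2: add {1, 6} — 1 (Eve) has 1→8; 6 (Eve) has 6→8.
A3: add {9} — 9 (Eve) has 9→1.
A4: add {7} — 7 (Adam): all of {4, 8, 9} already in.
A5 = A4; e.g. 0 (Adam) can still go to 2. Fixed point.
Eve's winning region = {1, 4, 6, 7, 8, 9}.

1, 4, 6, 7, 8, 9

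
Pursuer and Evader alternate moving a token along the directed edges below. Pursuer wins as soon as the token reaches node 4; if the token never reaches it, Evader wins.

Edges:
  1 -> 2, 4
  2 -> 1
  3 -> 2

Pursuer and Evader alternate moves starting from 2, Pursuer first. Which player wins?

Track states (vertex, player-to-move).
A0 = {(4,Pursuer), (4,Evader)}
A1: add {(1,Pursuer)}.
A2: add {(2,Evader)}.
A3: add {(3,Pursuer)}.
A4 = A3; e.g. (1,Evader) stays out. (2,Pursuer) never enters ⇒ Evader avoids the target.

Evader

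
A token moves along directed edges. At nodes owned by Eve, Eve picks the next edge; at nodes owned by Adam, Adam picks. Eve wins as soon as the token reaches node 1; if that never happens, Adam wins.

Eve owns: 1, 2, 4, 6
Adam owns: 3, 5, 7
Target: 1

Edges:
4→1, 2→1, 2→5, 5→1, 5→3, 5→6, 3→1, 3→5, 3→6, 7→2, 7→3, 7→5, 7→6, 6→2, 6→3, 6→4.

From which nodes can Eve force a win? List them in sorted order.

A0 = {1}
A1: add {2, 4} — 2 (Eve) has 2→1; 4 (Eve) has 4→1.
A2: add {6} — 6 (Eve) has 6→2.
A3 = A2; e.g. 3 (Adam) can still go to 5. Fixed point.
Eve's winning region = {1, 2, 4, 6}.

1, 2, 4, 6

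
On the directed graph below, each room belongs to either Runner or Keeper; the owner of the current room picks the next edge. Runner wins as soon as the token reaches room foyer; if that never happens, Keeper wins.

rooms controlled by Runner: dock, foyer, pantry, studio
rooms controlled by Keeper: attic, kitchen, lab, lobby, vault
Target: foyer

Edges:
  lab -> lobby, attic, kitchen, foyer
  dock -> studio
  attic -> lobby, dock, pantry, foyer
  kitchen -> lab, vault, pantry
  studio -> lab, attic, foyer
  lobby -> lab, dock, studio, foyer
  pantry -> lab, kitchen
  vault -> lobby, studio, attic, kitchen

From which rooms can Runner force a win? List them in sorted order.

A0 = {foyer}
A1: add {studio} — studio (Runner) has studio→foyer.
A2: add {dock} — dock (Runner) has dock→studio.
A3 = A2; e.g. lobby (Keeper) can still go to lab. Fixed point.
Runner's winning region = {dock, foyer, studio}.

dock, foyer, studio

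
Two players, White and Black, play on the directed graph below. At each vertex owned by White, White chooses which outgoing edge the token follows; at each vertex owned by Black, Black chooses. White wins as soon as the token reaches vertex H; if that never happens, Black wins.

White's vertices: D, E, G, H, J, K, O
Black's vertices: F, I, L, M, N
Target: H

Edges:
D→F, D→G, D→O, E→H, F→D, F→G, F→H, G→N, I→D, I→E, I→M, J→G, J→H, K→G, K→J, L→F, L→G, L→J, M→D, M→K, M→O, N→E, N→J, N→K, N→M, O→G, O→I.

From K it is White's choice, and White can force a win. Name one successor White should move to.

J

A0 = {H}
A1: add {E, J} — E (White) has E→H; J (White) has J→H.
A2: add {K} — K (White) has K→J.
A3 = A2; e.g. D (White) has no edge into A2. Fixed point.
From K, successor J is in the attractor (rank 1); the other successor G is not.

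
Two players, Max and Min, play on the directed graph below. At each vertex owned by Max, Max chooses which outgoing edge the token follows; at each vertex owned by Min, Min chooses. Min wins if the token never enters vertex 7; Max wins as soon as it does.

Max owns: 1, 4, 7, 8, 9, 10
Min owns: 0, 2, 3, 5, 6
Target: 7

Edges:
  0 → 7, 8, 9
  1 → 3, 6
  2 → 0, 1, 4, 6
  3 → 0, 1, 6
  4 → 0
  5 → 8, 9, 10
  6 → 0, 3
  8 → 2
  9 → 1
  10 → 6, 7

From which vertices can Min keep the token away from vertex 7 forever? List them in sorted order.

A0 = {7}
A1: add {10} — 10 (Max) has 10→7.
A2 = A1; e.g. 0 (Min) can still go to 8. Fixed point.
Max's attractor = {7, 10}; Min avoids the target exactly from the complement.

0, 1, 2, 3, 4, 5, 6, 8, 9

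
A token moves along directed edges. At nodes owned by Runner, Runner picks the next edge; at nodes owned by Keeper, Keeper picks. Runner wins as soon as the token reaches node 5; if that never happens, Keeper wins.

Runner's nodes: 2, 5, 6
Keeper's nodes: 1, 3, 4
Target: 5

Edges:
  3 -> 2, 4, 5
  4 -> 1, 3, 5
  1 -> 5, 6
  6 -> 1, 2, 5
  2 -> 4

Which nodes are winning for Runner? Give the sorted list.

1, 5, 6

A0 = {5}
A1: add {6} — 6 (Runner) has 6→5.
A2: add {1} — 1 (Keeper): all of {5, 6} already in.
A3 = A2; e.g. 2 (Runner) has no edge into A2. Fixed point.
Runner's winning region = {1, 5, 6}.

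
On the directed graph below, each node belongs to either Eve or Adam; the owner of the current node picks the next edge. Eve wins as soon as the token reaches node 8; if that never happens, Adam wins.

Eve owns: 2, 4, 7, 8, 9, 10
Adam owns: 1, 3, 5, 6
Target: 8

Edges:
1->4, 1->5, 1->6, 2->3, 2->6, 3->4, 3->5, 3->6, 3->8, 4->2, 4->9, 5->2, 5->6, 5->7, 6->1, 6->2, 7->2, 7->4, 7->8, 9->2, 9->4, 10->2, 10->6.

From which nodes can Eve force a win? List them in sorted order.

A0 = {8}
A1: add {7} — 7 (Eve) has 7→8.
A2 = A1; e.g. 1 (Adam) can still go to 4. Fixed point.
Eve's winning region = {7, 8}.

7, 8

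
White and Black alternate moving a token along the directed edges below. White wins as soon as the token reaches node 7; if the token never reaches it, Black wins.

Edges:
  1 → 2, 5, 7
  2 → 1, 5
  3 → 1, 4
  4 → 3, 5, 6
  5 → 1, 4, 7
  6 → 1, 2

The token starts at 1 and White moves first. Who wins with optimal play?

White

Track states (vertex, player-to-move).
A0 = {(7,White), (7,Black)}
A1: add {(1,White), (5,White)}.
(1,White) ∈ A1 ⇒ White forces the target.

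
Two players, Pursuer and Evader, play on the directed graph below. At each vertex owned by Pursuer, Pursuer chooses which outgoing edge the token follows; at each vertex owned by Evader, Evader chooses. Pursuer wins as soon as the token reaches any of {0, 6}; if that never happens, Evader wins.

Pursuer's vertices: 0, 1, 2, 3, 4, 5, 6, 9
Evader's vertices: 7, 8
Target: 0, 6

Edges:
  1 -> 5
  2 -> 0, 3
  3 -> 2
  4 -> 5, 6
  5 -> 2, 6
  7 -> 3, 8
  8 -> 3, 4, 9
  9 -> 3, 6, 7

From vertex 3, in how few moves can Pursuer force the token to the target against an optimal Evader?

A0 = {0, 6}
A1: add {2, 4, 5, 9} — 2 (Pursuer) has 2→0; 4 (Pursuer) has 4→6; 5 (Pursuer) has 5→6; 9 (Pursuer) has 9→6.
A2: add {1, 3} — 1 (Pursuer) has 1→5; 3 (Pursuer) has 3→2.
3 enters the attractor at level 2, so Pursuer can force the target in 2 moves from there.

2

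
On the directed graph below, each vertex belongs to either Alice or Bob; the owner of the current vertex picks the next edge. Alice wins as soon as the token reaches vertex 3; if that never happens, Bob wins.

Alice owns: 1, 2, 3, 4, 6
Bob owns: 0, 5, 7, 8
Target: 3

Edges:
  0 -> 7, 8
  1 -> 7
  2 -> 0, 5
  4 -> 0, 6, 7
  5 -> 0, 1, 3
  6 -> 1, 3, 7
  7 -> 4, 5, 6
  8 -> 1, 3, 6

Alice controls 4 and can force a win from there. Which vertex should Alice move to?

6

A0 = {3}
A1: add {6} — 6 (Alice) has 6→3.
A2: add {4} — 4 (Alice) has 4→6.
A3 = A2; e.g. 0 (Bob) can still go to 7. Fixed point.
From 4, successor 6 is in the attractor (rank 1); the other successors 0, 7 are not.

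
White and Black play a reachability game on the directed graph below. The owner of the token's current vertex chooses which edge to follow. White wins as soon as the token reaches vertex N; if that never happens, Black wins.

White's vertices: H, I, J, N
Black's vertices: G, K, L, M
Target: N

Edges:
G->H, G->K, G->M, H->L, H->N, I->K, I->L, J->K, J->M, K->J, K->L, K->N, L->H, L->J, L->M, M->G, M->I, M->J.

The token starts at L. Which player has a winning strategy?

A0 = {N}
A1: add {H} — H (White) has H→N.
A2 = A1; e.g. G (Black) can still go to K. Fixed point.
L never enters the attractor, so Black can avoid the target forever.

Black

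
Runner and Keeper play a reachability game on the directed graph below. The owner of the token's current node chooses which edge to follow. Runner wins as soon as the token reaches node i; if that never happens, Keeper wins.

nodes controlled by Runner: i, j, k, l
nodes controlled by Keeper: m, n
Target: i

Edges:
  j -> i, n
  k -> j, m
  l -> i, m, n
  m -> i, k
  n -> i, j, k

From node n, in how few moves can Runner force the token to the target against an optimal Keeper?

A0 = {i}
A1: add {j, l} — j (Runner) has j→i; l (Runner) has l→i.
A2: add {k} — k (Runner) has k→j.
A3: add {m, n} — m (Keeper): all of {i, k} already in; n (Keeper): all of {i, j, k} already in.
A3 = all vertices. Fixed point.
n enters the attractor at level 3, so Runner can force the target in 3 moves from there.

3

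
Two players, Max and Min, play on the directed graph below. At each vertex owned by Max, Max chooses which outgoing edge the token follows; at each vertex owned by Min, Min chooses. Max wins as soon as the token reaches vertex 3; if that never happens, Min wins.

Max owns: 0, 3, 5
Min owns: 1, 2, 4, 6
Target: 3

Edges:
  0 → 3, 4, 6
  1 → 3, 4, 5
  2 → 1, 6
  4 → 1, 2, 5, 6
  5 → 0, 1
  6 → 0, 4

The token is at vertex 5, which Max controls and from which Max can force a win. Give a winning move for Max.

A0 = {3}
A1: add {0} — 0 (Max) has 0→3.
A2: add {5} — 5 (Max) has 5→0.
A3 = A2; e.g. 1 (Min) can still go to 4. Fixed point.
From 5, successor 0 is in the attractor (rank 1); the other successor 1 is not.

0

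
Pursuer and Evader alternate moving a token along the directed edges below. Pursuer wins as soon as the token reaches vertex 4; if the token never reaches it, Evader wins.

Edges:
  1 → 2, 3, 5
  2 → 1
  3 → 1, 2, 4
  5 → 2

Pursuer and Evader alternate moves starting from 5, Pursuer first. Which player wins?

Track states (vertex, player-to-move).
A0 = {(4,Pursuer), (4,Evader)}
A1: add {(3,Pursuer)}.
A2 = A1; e.g. (1,Pursuer) stays out. (5,Pursuer) never enters ⇒ Evader avoids the target.

Evader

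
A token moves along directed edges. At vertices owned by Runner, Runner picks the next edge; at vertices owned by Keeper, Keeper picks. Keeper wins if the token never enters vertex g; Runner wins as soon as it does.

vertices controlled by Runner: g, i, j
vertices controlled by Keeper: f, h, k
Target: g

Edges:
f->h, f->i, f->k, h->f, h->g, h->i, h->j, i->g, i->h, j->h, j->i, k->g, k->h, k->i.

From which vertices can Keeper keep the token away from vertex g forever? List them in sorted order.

f, h, k

A0 = {g}
A1: add {i} — i (Runner) has i→g.
A2: add {j} — j (Runner) has j→i.
A3 = A2; e.g. f (Keeper) can still go to h. Fixed point.
Runner's attractor = {g, i, j}; Keeper avoids the target exactly from the complement.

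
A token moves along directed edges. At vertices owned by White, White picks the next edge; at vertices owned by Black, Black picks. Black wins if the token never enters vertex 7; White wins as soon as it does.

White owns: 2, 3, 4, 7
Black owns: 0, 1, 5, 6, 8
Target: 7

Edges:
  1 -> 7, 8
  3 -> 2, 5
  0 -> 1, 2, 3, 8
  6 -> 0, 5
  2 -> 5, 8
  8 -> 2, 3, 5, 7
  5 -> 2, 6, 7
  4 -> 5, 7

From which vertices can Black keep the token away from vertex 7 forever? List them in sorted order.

0, 1, 2, 3, 5, 6, 8

A0 = {7}
A1: add {4} — 4 (White) has 4→7.
A2 = A1; e.g. 0 (Black) can still go to 1. Fixed point.
White's attractor = {4, 7}; Black avoids the target exactly from the complement.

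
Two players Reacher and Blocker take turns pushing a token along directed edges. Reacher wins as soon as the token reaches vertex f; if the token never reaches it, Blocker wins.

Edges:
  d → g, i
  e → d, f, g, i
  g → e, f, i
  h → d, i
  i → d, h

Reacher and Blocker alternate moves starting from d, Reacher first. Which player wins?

Track states (vertex, player-to-move).
A0 = {(f,Reacher), (f,Blocker)}
A1: add {(e,Reacher), (g,Reacher)}.
A2 = A1; e.g. (d,Reacher) stays out. (d,Reacher) never enters ⇒ Blocker avoids the target.

Blocker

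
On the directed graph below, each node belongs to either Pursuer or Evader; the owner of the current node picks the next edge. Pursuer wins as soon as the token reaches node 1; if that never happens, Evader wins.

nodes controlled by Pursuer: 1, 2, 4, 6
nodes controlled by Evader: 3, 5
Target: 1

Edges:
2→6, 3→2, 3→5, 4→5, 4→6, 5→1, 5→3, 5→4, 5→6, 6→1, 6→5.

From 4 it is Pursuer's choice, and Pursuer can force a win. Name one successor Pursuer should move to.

6

A0 = {1}
A1: add {6} — 6 (Pursuer) has 6→1.
A2: add {2, 4} — 2 (Pursuer) has 2→6; 4 (Pursuer) has 4→6.
A3 = A2; e.g. 3 (Evader) can still go to 5. Fixed point.
From 4, successor 6 is in the attractor (rank 1); the other successor 5 is not.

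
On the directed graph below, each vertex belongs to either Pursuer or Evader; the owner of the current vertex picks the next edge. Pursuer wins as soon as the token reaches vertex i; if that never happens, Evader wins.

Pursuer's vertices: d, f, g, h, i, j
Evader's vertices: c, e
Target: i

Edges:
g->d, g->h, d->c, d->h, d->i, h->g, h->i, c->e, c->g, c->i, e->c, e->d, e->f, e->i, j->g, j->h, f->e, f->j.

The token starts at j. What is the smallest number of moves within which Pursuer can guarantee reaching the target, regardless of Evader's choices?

A0 = {i}
A1: add {d, h} — d (Pursuer) has d→i; h (Pursuer) has h→i.
A2: add {g, j} — g (Pursuer) has g→d; j (Pursuer) has j→h.
j enters the attractor at level 2, so Pursuer can force the target in 2 moves from there.

2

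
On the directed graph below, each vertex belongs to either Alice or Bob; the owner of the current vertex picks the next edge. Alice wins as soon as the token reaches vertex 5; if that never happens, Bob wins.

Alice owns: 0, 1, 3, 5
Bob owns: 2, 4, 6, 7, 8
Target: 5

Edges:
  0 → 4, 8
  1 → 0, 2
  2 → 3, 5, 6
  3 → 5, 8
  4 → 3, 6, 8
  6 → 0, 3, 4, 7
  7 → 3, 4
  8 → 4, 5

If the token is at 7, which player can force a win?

Bob

A0 = {5}
A1: add {3} — 3 (Alice) has 3→5.
A2 = A1; e.g. 0 (Alice) has no edge into A1. Fixed point.
7 never enters the attractor, so Bob can avoid the target forever.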